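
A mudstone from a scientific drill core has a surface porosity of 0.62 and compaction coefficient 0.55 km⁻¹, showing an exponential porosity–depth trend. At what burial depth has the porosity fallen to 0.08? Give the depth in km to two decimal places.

Invert Athy's law: z = ln(phi₀/phi) / c
z = ln(0.62/0.08) / 0.55 = ln(7.75) / 0.55 = 2.0477 / 0.55 = 3.723 km

3.72 km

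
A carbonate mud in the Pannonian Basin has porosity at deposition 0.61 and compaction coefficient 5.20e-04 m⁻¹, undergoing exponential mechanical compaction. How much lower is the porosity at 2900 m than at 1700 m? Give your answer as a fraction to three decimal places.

Working in km (1 km = 1000 m; c in km⁻¹ = c in m⁻¹ × 1000):
n(1.7) = 0.61·e^(−0.52×1.7) = 0.2520
n(2.9) = 0.61·e^(−0.52×2.9) = 0.1350
Δn = 0.2520 − 0.1350 = 0.1170

0.117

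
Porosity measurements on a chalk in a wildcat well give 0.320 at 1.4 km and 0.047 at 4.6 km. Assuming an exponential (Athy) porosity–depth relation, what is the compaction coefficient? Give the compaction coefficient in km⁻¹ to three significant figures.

Athy: n(d) = n₀ e^(−cd) ⇒ n₁/n₂ = e^{c(d₂−d₁)} ⇒ c = ln(n₁/n₂)/(d₂−d₁)
c = ln(0.32/0.047) / (4.6 − 1.4) = ln(6.809) / 3.2 = 1.9182 / 3.2 = 0.5994 km⁻¹

0.599 km⁻¹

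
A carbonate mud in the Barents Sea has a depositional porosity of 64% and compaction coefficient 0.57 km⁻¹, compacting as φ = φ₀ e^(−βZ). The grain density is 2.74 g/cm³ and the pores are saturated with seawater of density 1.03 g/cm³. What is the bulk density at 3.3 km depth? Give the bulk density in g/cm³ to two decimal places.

2.57 g/cm³

Porosity at depth: φ = 0.64·exp(−0.57×3.3) = 0.64×0.1524 = 0.0976
Bulk density: ρ_b = (1−φ)ρ_g + φ·ρ_f = 0.9024×2.74 + 0.0976×1.03
       = 2.473 + 0.100 = 2.573 g/cm³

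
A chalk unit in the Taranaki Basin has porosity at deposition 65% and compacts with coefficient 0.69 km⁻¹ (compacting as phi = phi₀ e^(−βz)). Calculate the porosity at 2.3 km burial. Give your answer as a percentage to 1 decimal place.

phi = phi₀·exp(−β·z) = 0.65 × exp(−0.69 × 2.3) = 0.65 × exp(−1.587)
  = 0.65 × 0.2045 = 0.1329

13.3%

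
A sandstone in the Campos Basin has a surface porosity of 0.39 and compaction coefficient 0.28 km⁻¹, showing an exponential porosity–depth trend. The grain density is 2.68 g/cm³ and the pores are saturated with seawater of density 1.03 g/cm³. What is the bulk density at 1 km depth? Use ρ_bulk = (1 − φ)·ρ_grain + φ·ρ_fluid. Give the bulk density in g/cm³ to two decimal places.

2.19 g/cm³

Porosity at depth: phi = 0.39·exp(−0.28×1) = 0.39×0.7558 = 0.2948
Bulk density: ρ_b = (1−phi)ρ_g + phi·ρ_f = 0.7052×2.68 + 0.2948×1.03
       = 1.890 + 0.304 = 2.194 g/cm³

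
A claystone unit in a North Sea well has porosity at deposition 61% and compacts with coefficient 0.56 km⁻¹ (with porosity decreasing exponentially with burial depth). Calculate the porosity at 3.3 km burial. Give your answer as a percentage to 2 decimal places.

9.61%

n = n₀·exp(−c·z) = 0.61 × exp(−0.56 × 3.3) = 0.61 × exp(−1.848)
  = 0.61 × 0.1576 = 0.0961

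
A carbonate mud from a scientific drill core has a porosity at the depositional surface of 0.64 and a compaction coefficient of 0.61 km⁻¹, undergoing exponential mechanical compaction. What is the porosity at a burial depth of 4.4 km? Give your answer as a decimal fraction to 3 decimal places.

0.044

φ = φ₀·exp(−k·Z) = 0.64 × exp(−0.61 × 4.4) = 0.64 × exp(−2.684)
  = 0.64 × 0.0683 = 0.0437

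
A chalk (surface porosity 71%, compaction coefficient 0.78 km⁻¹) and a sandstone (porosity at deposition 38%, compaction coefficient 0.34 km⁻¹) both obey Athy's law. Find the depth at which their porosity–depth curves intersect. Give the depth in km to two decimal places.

Set n₀ₐ e^(−cₐd) = n₀ᵦ e^(−cᵦd) ⇒ ln(n₀ₐ/n₀ᵦ) = (cₐ − cᵦ)·d
d = ln(0.71/0.38) / (0.78 − 0.34) = 0.6251 / 0.44 = 1.421 km

1.42 km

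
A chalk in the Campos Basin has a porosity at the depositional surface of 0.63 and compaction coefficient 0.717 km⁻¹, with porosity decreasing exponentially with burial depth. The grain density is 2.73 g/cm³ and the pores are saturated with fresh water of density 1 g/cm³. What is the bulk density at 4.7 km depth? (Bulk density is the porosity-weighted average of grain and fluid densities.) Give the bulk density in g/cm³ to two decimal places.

2.69 g/cm³

Porosity at depth: n = 0.63·exp(−0.717×4.7) = 0.63×0.0344 = 0.0217
Bulk density: ρ_b = (1−n)ρ_g + n·ρ_f = 0.9783×2.73 + 0.0217×1
       = 2.671 + 0.022 = 2.693 g/cm³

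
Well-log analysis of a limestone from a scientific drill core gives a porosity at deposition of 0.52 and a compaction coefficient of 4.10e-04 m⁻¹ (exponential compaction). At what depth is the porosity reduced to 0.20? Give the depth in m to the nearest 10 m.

2330 m

Working in km (1 km = 1000 m; k in km⁻¹ = k in m⁻¹ × 1000):
Invert Athy's law: Z = ln(φ₀/φ) / k
Z = ln(0.52/0.2) / 0.41 = ln(2.6) / 0.41 = 0.9555 / 0.41 = 2.331 km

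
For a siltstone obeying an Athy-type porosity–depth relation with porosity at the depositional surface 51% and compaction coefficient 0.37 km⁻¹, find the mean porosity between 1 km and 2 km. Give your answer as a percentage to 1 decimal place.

29.4%

⟨n⟩ = (1/(Z₂−Z₁)) ∫ n₀ e^(−βZ) dZ = n₀·(e^(−β·Z₁) − e^(−β·Z₂)) / (β·(Z₂−Z₁))
e^(−0.37×1) = 0.6907; e^(−0.37×2) = 0.4771
⟨n⟩ = 0.51 × (0.6907 − 0.4771) / (0.37 × 1) = 0.51 × 0.5774 = 0.2944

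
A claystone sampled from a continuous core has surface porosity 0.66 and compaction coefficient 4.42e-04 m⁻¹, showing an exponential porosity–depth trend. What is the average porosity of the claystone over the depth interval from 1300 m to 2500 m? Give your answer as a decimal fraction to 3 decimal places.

Working in km (1 km = 1000 m; c in km⁻¹ = c in m⁻¹ × 1000):
⟨n⟩ = (1/(d₂−d₁)) ∫ n₀ e^(−cd) dd = n₀·(e^(−c·d₁) − e^(−c·d₂)) / (c·(d₂−d₁))
e^(−0.442×1.3) = 0.5629; e^(−0.442×2.5) = 0.3312
⟨n⟩ = 0.66 × (0.5629 − 0.3312) / (0.442 × 1.2) = 0.66 × 0.4369 = 0.2883

0.288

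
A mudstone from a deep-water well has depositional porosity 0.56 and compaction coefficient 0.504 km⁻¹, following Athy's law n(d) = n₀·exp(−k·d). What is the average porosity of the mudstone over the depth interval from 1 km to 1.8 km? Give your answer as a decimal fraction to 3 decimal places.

⟨n⟩ = (1/(d₂−d₁)) ∫ n₀ e^(−kd) dd = n₀·(e^(−k·d₁) − e^(−k·d₂)) / (k·(d₂−d₁))
e^(−0.504×1) = 0.6041; e^(−0.504×1.8) = 0.4037
⟨n⟩ = 0.56 × (0.6041 − 0.4037) / (0.504 × 0.8) = 0.56 × 0.4972 = 0.2784

0.278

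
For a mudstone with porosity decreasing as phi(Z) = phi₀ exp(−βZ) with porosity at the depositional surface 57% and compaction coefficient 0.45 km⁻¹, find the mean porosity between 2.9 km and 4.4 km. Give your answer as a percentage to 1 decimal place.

⟨phi⟩ = (1/(Z₂−Z₁)) ∫ phi₀ e^(−βZ) dZ = phi₀·(e^(−β·Z₁) − e^(−β·Z₂)) / (β·(Z₂−Z₁))
e^(−0.45×2.9) = 0.2712; e^(−0.45×4.4) = 0.1381
⟨phi⟩ = 0.57 × (0.2712 − 0.1381) / (0.45 × 1.5) = 0.57 × 0.1972 = 0.1124

11.2%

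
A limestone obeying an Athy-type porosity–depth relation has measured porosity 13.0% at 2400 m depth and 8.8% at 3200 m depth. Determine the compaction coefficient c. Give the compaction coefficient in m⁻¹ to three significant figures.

Working in km (1 km = 1000 m; c in km⁻¹ = c in m⁻¹ × 1000):
Athy: n(Z) = n₀ e^(−cZ) ⇒ n₁/n₂ = e^{c(Z₂−Z₁)} ⇒ c = ln(n₁/n₂)/(Z₂−Z₁)
c = ln(0.13/0.088) / (3.2 − 2.4) = ln(1.477) / 0.8 = 0.3902 / 0.8 = 0.4877 km⁻¹

0.000488 m⁻¹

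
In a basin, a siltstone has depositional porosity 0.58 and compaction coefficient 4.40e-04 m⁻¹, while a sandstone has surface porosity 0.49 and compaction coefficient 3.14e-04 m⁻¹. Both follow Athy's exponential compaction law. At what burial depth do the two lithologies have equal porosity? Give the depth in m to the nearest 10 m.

1340 m

Working in km (1 km = 1000 m; c in km⁻¹ = c in m⁻¹ × 1000):
Set n₀ₐ e^(−cₐZ) = n₀ᵦ e^(−cᵦZ) ⇒ ln(n₀ₐ/n₀ᵦ) = (cₐ − cᵦ)·Z
Z = ln(0.58/0.49) / (0.44 − 0.314) = 0.1686 / 0.126 = 1.338 km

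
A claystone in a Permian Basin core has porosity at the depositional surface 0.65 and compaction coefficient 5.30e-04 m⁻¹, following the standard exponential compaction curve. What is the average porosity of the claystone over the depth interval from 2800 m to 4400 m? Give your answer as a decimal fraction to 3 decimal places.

Working in km (1 km = 1000 m; k in km⁻¹ = k in m⁻¹ × 1000):
⟨φ⟩ = (1/(d₂−d₁)) ∫ φ₀ e^(−kd) dd = φ₀·(e^(−k·d₁) − e^(−k·d₂)) / (k·(d₂−d₁))
e^(−0.53×2.8) = 0.2267; e^(−0.53×4.4) = 0.0971
⟨φ⟩ = 0.65 × (0.2267 − 0.0971) / (0.53 × 1.6) = 0.65 × 0.1529 = 0.0994

0.099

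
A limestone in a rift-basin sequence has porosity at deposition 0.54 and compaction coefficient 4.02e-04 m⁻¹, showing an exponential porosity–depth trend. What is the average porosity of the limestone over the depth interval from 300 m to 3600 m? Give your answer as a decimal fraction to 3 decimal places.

0.265

Working in km (1 km = 1000 m; c in km⁻¹ = c in m⁻¹ × 1000):
⟨φ⟩ = (1/(d₂−d₁)) ∫ φ₀ e^(−cd) dd = φ₀·(e^(−c·d₁) − e^(−c·d₂)) / (c·(d₂−d₁))
e^(−0.402×0.3) = 0.8864; e^(−0.402×3.6) = 0.2352
⟨φ⟩ = 0.54 × (0.8864 − 0.2352) / (0.402 × 3.3) = 0.54 × 0.4908 = 0.2651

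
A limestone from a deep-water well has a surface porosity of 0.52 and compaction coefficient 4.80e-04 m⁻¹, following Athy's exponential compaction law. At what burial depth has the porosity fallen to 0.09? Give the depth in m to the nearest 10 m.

3650 m

Working in km (1 km = 1000 m; β in km⁻¹ = β in m⁻¹ × 1000):
Invert Athy's law: z = ln(phi₀/phi) / β
z = ln(0.52/0.09) / 0.48 = ln(5.778) / 0.48 = 1.7540 / 0.48 = 3.654 km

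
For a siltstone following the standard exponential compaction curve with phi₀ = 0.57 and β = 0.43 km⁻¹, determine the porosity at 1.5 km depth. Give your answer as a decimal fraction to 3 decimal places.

phi = phi₀·exp(−β·d) = 0.57 × exp(−0.43 × 1.5) = 0.57 × exp(−0.645)
  = 0.57 × 0.5247 = 0.2991

0.299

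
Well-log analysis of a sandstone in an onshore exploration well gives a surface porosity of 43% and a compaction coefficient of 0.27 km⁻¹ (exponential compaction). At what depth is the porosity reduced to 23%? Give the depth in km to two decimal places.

2.32 km

Invert Athy's law: Z = ln(φ₀/φ) / β
Z = ln(0.43/0.23) / 0.27 = ln(1.87) / 0.27 = 0.6257 / 0.27 = 2.317 km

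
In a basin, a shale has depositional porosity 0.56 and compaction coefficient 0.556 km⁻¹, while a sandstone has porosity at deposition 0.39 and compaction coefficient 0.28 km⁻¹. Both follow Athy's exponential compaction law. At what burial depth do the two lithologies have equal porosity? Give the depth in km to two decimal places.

Set φ₀ₐ e^(−cₐz) = φ₀ᵦ e^(−cᵦz) ⇒ ln(φ₀ₐ/φ₀ᵦ) = (cₐ − cᵦ)·z
z = ln(0.56/0.39) / (0.556 − 0.28) = 0.3618 / 0.276 = 1.311 km

1.31 km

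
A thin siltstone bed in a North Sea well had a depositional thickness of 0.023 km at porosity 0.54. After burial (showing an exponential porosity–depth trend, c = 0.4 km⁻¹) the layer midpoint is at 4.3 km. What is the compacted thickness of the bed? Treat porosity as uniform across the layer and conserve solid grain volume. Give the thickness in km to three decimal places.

0.012 km

Porosity at 4.3 km: n = 0.54·exp(−0.4×4.3) = 0.0967
Solid-volume conservation: h(1−n) = h₀(1−n₀) ⇒ h = h₀·(1−n₀)/(1−n)
h = 0.023 × (1 − 0.54)/(1 − 0.0967) = 0.023 × 0.5092 = 0.0117 km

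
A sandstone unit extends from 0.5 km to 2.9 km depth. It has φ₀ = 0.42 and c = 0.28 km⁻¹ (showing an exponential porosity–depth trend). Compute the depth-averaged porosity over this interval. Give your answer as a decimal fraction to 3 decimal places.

0.266

⟨φ⟩ = (1/(d₂−d₁)) ∫ φ₀ e^(−cd) dd = φ₀·(e^(−c·d₁) − e^(−c·d₂)) / (c·(d₂−d₁))
e^(−0.28×0.5) = 0.8694; e^(−0.28×2.9) = 0.4440
⟨φ⟩ = 0.42 × (0.8694 − 0.4440) / (0.28 × 2.4) = 0.42 × 0.6330 = 0.2659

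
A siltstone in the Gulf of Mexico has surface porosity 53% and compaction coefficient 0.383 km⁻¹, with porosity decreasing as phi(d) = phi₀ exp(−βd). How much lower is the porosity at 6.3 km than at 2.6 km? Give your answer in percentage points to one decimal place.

phi(2.6) = 0.53·e^(−0.383×2.6) = 0.1958
phi(6.3) = 0.53·e^(−0.383×6.3) = 0.0475
Δphi = 0.1958 − 0.0475 = 0.1483

14.8 percentage points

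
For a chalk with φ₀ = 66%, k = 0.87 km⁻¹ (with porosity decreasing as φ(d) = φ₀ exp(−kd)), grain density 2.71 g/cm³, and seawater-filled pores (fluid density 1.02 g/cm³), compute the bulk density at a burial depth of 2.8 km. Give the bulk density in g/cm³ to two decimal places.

Porosity at depth: φ = 0.66·exp(−0.87×2.8) = 0.66×0.0875 = 0.0578
Bulk density: ρ_b = (1−φ)ρ_g + φ·ρ_f = 0.9422×2.71 + 0.0578×1.02
       = 2.553 + 0.059 = 2.612 g/cm³

2.61 g/cm³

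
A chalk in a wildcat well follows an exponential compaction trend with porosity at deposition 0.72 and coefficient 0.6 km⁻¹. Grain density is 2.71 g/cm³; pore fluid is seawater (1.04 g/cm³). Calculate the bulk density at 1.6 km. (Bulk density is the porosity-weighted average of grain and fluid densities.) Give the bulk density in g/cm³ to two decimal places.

Porosity at depth: n = 0.72·exp(−0.6×1.6) = 0.72×0.3829 = 0.2757
Bulk density: ρ_b = (1−n)ρ_g + n·ρ_f = 0.7243×2.71 + 0.2757×1.04
       = 1.963 + 0.287 = 2.250 g/cm³

2.25 g/cm³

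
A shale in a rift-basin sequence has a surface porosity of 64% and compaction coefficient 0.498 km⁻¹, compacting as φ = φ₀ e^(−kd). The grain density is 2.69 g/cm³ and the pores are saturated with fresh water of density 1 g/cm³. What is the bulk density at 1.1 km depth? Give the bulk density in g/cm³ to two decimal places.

2.06 g/cm³

Porosity at depth: φ = 0.64·exp(−0.498×1.1) = 0.64×0.5782 = 0.3701
Bulk density: ρ_b = (1−φ)ρ_g + φ·ρ_f = 0.6299×2.69 + 0.3701×1
       = 1.695 + 0.370 = 2.065 g/cm³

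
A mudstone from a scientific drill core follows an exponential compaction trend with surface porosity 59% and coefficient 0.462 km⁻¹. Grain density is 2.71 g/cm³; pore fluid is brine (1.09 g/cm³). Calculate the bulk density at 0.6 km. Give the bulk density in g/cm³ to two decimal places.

Porosity at depth: φ = 0.59·exp(−0.462×0.6) = 0.59×0.7579 = 0.4472
Bulk density: ρ_b = (1−φ)ρ_g + φ·ρ_f = 0.5528×2.71 + 0.4472×1.09
       = 1.498 + 0.487 = 1.986 g/cm³

1.99 g/cm³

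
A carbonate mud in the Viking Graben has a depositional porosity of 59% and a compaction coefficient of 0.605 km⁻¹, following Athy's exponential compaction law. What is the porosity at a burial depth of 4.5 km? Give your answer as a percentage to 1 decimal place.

3.9%

n = n₀·exp(−c·d) = 0.59 × exp(−0.605 × 4.5) = 0.59 × exp(−2.723)
  = 0.59 × 0.0657 = 0.0388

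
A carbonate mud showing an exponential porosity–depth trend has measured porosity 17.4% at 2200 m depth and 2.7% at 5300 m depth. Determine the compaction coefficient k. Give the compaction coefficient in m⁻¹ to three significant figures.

0.000601 m⁻¹

Working in km (1 km = 1000 m; k in km⁻¹ = k in m⁻¹ × 1000):
Athy: φ(Z) = φ₀ e^(−kZ) ⇒ φ₁/φ₂ = e^{k(Z₂−Z₁)} ⇒ k = ln(φ₁/φ₂)/(Z₂−Z₁)
k = ln(0.174/0.027) / (5.3 − 2.2) = ln(6.444) / 3.1 = 1.8632 / 3.1 = 0.601 km⁻¹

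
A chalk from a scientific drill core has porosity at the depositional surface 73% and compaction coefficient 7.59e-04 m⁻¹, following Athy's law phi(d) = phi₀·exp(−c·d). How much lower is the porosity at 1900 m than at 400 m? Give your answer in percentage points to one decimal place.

36.6 percentage points

Working in km (1 km = 1000 m; c in km⁻¹ = c in m⁻¹ × 1000):
phi(0.4) = 0.73·e^(−0.759×0.4) = 0.5389
phi(1.9) = 0.73·e^(−0.759×1.9) = 0.1726
Δphi = 0.5389 − 0.1726 = 0.3663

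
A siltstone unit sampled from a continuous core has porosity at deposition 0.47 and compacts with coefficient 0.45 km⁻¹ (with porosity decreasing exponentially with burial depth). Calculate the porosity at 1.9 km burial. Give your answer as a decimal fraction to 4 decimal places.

0.1999

n = n₀·exp(−c·d) = 0.47 × exp(−0.45 × 1.9) = 0.47 × exp(−0.855)
  = 0.47 × 0.4253 = 0.1999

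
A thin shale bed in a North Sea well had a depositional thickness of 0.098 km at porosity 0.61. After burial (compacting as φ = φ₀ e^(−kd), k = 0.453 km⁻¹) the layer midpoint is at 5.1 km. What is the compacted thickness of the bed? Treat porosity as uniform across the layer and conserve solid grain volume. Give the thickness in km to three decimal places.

0.041 km

Porosity at 5.1 km: φ = 0.61·exp(−0.453×5.1) = 0.0605
Solid-volume conservation: h(1−φ) = h₀(1−φ₀) ⇒ h = h₀·(1−φ₀)/(1−φ)
h = 0.098 × (1 − 0.61)/(1 − 0.0605) = 0.098 × 0.4151 = 0.0407 km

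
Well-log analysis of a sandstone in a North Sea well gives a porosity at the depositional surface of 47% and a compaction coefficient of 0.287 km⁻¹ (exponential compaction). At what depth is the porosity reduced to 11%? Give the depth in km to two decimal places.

5.06 km

Invert Athy's law: z = ln(φ₀/φ) / k
z = ln(0.47/0.11) / 0.287 = ln(4.273) / 0.287 = 1.4523 / 0.287 = 5.060 km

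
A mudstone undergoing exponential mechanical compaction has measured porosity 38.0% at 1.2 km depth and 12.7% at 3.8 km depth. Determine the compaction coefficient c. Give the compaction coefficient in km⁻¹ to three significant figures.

Athy: φ(Z) = φ₀ e^(−cZ) ⇒ φ₁/φ₂ = e^{c(Z₂−Z₁)} ⇒ c = ln(φ₁/φ₂)/(Z₂−Z₁)
c = ln(0.38/0.127) / (3.8 − 1.2) = ln(2.992) / 2.6 = 1.0960 / 2.6 = 0.4215 km⁻¹

0.422 km⁻¹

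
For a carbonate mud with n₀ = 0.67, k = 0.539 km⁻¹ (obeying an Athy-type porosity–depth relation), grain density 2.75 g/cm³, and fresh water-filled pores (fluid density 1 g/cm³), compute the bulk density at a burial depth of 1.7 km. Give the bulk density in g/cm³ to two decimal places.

Porosity at depth: n = 0.67·exp(−0.539×1.7) = 0.67×0.4000 = 0.2680
Bulk density: ρ_b = (1−n)ρ_g + n·ρ_f = 0.7320×2.75 + 0.2680×1
       = 2.013 + 0.268 = 2.281 g/cm³

2.28 g/cm³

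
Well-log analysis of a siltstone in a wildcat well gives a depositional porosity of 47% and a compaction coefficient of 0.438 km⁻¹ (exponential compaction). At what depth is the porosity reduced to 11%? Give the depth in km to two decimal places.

Invert Athy's law: z = ln(φ₀/φ) / β
z = ln(0.47/0.11) / 0.438 = ln(4.273) / 0.438 = 1.4523 / 0.438 = 3.316 km

3.32 km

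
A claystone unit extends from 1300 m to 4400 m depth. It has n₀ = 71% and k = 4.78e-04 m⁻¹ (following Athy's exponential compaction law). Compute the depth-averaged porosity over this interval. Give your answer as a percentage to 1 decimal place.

19.9%

Working in km (1 km = 1000 m; k in km⁻¹ = k in m⁻¹ × 1000):
⟨n⟩ = (1/(d₂−d₁)) ∫ n₀ e^(−kd) dd = n₀·(e^(−k·d₁) − e^(−k·d₂)) / (k·(d₂−d₁))
e^(−0.478×1.3) = 0.5372; e^(−0.478×4.4) = 0.1221
⟨n⟩ = 0.71 × (0.5372 − 0.1221) / (0.478 × 3.1) = 0.71 × 0.2802 = 0.1989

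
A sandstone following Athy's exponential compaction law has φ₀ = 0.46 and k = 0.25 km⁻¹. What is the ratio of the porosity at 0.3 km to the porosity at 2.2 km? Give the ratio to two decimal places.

φ(d₁)/φ(d₂) = e^(−k·d₁)/e^(−k·d₂) = e^{k(d₂−d₁)}
= exp(0.25 × 1.9) = exp(0.475) = 1.6080

1.61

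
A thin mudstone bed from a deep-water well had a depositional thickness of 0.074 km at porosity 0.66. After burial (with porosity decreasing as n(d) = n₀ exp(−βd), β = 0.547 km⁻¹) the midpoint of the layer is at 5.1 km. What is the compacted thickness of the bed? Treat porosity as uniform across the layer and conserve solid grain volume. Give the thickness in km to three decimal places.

Porosity at 5.1 km: n = 0.66·exp(−0.547×5.1) = 0.0406
Solid-volume conservation: h(1−n) = h₀(1−n₀) ⇒ h = h₀·(1−n₀)/(1−n)
h = 0.074 × (1 − 0.66)/(1 − 0.0406) = 0.074 × 0.3544 = 0.0262 km

0.026 km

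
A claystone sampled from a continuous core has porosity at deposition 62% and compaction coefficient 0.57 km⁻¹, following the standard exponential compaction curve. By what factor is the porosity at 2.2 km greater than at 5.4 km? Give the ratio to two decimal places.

6.20

phi(d₁)/phi(d₂) = e^(−c·d₁)/e^(−c·d₂) = e^{c(d₂−d₁)}
= exp(0.57 × 3.2) = exp(1.824) = 6.1966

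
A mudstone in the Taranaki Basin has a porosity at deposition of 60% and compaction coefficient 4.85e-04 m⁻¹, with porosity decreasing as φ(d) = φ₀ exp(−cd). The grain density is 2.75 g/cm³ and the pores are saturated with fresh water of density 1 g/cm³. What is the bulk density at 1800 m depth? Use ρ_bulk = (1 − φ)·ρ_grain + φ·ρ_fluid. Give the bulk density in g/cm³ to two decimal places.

Working in km (1 km = 1000 m; c in km⁻¹ = c in m⁻¹ × 1000):
Porosity at depth: φ = 0.6·exp(−0.485×1.8) = 0.6×0.4177 = 0.2506
Bulk density: ρ_b = (1−φ)ρ_g + φ·ρ_f = 0.7494×2.75 + 0.2506×1
       = 2.061 + 0.251 = 2.311 g/cm³

2.31 g/cm³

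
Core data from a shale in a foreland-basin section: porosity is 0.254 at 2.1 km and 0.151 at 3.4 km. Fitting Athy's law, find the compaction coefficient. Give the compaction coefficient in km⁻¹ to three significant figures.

Athy: phi(d) = phi₀ e^(−kd) ⇒ phi₁/phi₂ = e^{k(d₂−d₁)} ⇒ k = ln(phi₁/phi₂)/(d₂−d₁)
k = ln(0.254/0.151) / (3.4 − 2.1) = ln(1.682) / 1.3 = 0.5201 / 1.3 = 0.4 km⁻¹

0.400 km⁻¹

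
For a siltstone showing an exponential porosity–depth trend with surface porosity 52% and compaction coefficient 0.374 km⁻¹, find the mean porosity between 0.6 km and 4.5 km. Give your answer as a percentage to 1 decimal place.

21.9%

⟨phi⟩ = (1/(d₂−d₁)) ∫ phi₀ e^(−βd) dd = phi₀·(e^(−β·d₁) − e^(−β·d₂)) / (β·(d₂−d₁))
e^(−0.374×0.6) = 0.7990; e^(−0.374×4.5) = 0.1858
⟨phi⟩ = 0.52 × (0.7990 − 0.1858) / (0.374 × 3.9) = 0.52 × 0.4204 = 0.2186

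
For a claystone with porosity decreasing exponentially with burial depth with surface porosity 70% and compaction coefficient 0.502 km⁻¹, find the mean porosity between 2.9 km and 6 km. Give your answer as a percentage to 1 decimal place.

8.3%

⟨n⟩ = (1/(d₂−d₁)) ∫ n₀ e^(−cd) dd = n₀·(e^(−c·d₁) − e^(−c·d₂)) / (c·(d₂−d₁))
e^(−0.502×2.9) = 0.2332; e^(−0.502×6) = 0.0492
⟨n⟩ = 0.7 × (0.2332 − 0.0492) / (0.502 × 3.1) = 0.7 × 0.1182 = 0.0828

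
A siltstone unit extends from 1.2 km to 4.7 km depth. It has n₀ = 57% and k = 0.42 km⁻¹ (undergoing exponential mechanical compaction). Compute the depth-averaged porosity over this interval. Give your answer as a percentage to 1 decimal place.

⟨n⟩ = (1/(d₂−d₁)) ∫ n₀ e^(−kd) dd = n₀·(e^(−k·d₁) − e^(−k·d₂)) / (k·(d₂−d₁))
e^(−0.42×1.2) = 0.6041; e^(−0.42×4.7) = 0.1389
⟨n⟩ = 0.57 × (0.6041 − 0.1389) / (0.42 × 3.5) = 0.57 × 0.3165 = 0.1804

18.0%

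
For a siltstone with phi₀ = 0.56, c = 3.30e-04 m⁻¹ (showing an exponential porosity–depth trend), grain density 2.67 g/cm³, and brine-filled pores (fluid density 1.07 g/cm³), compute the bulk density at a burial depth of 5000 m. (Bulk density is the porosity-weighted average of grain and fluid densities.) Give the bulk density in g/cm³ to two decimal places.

2.50 g/cm³

Working in km (1 km = 1000 m; c in km⁻¹ = c in m⁻¹ × 1000):
Porosity at depth: phi = 0.56·exp(−0.33×5) = 0.56×0.1920 = 0.1075
Bulk density: ρ_b = (1−phi)ρ_g + phi·ρ_f = 0.8925×2.67 + 0.1075×1.07
       = 2.383 + 0.115 = 2.498 g/cm³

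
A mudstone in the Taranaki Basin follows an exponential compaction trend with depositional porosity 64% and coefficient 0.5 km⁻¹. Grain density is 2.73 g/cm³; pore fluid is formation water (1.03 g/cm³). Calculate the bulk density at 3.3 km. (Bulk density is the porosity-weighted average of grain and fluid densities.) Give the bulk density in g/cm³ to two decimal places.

2.52 g/cm³

Porosity at depth: φ = 0.64·exp(−0.5×3.3) = 0.64×0.1920 = 0.1229
Bulk density: ρ_b = (1−φ)ρ_g + φ·ρ_f = 0.8771×2.73 + 0.1229×1.03
       = 2.394 + 0.127 = 2.521 g/cm³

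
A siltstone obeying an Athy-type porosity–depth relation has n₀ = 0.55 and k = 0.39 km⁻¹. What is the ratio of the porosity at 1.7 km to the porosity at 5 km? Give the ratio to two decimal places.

3.62

n(Z₁)/n(Z₂) = e^(−k·Z₁)/e^(−k·Z₂) = e^{k(Z₂−Z₁)}
= exp(0.39 × 3.3) = exp(1.287) = 3.6219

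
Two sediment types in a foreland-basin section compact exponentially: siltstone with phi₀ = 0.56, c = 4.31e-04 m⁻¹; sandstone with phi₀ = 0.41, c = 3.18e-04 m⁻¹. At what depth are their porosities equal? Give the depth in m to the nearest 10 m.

2760 m

Working in km (1 km = 1000 m; c in km⁻¹ = c in m⁻¹ × 1000):
Set phi₀ₐ e^(−cₐZ) = phi₀ᵦ e^(−cᵦZ) ⇒ ln(phi₀ₐ/phi₀ᵦ) = (cₐ − cᵦ)·Z
Z = ln(0.56/0.41) / (0.431 − 0.318) = 0.3118 / 0.113 = 2.759 km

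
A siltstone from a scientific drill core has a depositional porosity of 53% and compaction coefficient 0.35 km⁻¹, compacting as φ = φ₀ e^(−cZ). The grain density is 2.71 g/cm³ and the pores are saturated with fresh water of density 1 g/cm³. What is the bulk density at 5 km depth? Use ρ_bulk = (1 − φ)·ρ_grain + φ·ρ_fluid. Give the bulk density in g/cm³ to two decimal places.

2.55 g/cm³

Porosity at depth: φ = 0.53·exp(−0.35×5) = 0.53×0.1738 = 0.0921
Bulk density: ρ_b = (1−φ)ρ_g + φ·ρ_f = 0.9079×2.71 + 0.0921×1
       = 2.460 + 0.092 = 2.553 g/cm³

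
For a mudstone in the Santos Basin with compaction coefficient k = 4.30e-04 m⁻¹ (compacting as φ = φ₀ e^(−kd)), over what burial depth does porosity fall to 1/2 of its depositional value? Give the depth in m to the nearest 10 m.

Working in km (1 km = 1000 m; k in km⁻¹ = k in m⁻¹ × 1000):
φ/φ₀ = 1/2 ⇒ exp(−k·d) = 1/2 ⇒ d = ln(2) / k
d = 0.6931 / 0.43 = 1.612 km

1610 m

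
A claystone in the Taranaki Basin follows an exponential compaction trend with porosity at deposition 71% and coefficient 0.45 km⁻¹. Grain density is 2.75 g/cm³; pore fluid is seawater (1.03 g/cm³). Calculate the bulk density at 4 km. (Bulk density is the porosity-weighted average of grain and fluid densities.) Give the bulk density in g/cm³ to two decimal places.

Porosity at depth: n = 0.71·exp(−0.45×4) = 0.71×0.1653 = 0.1174
Bulk density: ρ_b = (1−n)ρ_g + n·ρ_f = 0.8826×2.75 + 0.1174×1.03
       = 2.427 + 0.121 = 2.548 g/cm³

2.55 g/cm³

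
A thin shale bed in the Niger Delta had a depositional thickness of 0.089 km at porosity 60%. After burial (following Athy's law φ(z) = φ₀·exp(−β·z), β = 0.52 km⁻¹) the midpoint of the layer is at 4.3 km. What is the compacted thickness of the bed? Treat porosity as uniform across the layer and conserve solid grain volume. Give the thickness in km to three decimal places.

0.038 km

Porosity at 4.3 km: φ = 0.6·exp(−0.52×4.3) = 0.0641
Solid-volume conservation: h(1−φ) = h₀(1−φ₀) ⇒ h = h₀·(1−φ₀)/(1−φ)
h = 0.089 × (1 − 0.6)/(1 − 0.0641) = 0.089 × 0.4274 = 0.0380 km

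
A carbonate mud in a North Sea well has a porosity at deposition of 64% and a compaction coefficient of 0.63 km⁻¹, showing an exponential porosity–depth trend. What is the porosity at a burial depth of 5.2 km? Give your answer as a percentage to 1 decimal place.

φ = φ₀·exp(−k·z) = 0.64 × exp(−0.63 × 5.2) = 0.64 × exp(−3.276)
  = 0.64 × 0.0378 = 0.0242

2.4%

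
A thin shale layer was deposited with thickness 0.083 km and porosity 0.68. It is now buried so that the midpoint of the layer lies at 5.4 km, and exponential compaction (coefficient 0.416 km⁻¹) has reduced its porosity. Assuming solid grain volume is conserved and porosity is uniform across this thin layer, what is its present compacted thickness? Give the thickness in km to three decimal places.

0.029 km

Porosity at 5.4 km: φ = 0.68·exp(−0.416×5.4) = 0.0719
Solid-volume conservation: h(1−φ) = h₀(1−φ₀) ⇒ h = h₀·(1−φ₀)/(1−φ)
h = 0.083 × (1 − 0.68)/(1 − 0.0719) = 0.083 × 0.3448 = 0.0286 km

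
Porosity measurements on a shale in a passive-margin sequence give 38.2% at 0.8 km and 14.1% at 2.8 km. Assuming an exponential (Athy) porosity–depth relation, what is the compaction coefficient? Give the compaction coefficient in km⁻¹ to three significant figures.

Athy: phi(Z) = phi₀ e^(−βZ) ⇒ phi₁/phi₂ = e^{β(Z₂−Z₁)} ⇒ β = ln(phi₁/phi₂)/(Z₂−Z₁)
β = ln(0.382/0.141) / (2.8 − 0.8) = ln(2.709) / 2 = 0.9967 / 2 = 0.4983 km⁻¹

0.498 km⁻¹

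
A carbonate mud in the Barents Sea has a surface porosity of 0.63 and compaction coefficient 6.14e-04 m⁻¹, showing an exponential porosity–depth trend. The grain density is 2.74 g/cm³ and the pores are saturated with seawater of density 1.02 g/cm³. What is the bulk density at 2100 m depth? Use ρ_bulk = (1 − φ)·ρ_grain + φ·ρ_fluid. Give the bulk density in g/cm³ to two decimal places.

2.44 g/cm³

Working in km (1 km = 1000 m; β in km⁻¹ = β in m⁻¹ × 1000):
Porosity at depth: φ = 0.63·exp(−0.614×2.1) = 0.63×0.2754 = 0.1735
Bulk density: ρ_b = (1−φ)ρ_g + φ·ρ_f = 0.8265×2.74 + 0.1735×1.02
       = 2.265 + 0.177 = 2.442 g/cm³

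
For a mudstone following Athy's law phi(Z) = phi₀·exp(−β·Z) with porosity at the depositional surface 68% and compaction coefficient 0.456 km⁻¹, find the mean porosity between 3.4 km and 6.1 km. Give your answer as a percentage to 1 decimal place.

⟨phi⟩ = (1/(Z₂−Z₁)) ∫ phi₀ e^(−βZ) dZ = phi₀·(e^(−β·Z₁) − e^(−β·Z₂)) / (β·(Z₂−Z₁))
e^(−0.456×3.4) = 0.2122; e^(−0.456×6.1) = 0.0619
⟨phi⟩ = 0.68 × (0.2122 − 0.0619) / (0.456 × 2.7) = 0.68 × 0.1220 = 0.0830

8.3%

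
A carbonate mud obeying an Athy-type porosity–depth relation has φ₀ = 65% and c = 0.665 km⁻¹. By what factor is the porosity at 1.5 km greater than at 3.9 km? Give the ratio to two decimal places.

4.93

φ(Z₁)/φ(Z₂) = e^(−c·Z₁)/e^(−c·Z₂) = e^{c(Z₂−Z₁)}
= exp(0.665 × 2.4) = exp(1.596) = 4.9333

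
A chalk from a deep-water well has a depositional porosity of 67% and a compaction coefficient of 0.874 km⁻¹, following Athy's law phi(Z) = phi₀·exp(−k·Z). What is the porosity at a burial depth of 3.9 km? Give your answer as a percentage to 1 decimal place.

phi = phi₀·exp(−k·Z) = 0.67 × exp(−0.874 × 3.9) = 0.67 × exp(−3.409)
  = 0.67 × 0.0331 = 0.0222

2.2%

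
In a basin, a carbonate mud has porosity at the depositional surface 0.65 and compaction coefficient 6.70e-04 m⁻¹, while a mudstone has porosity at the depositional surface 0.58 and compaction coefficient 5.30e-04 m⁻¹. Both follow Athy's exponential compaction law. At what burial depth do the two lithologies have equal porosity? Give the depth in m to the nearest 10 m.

810 m

Working in km (1 km = 1000 m; k in km⁻¹ = k in m⁻¹ × 1000):
Set φ₀ₐ e^(−kₐZ) = φ₀ᵦ e^(−kᵦZ) ⇒ ln(φ₀ₐ/φ₀ᵦ) = (kₐ − kᵦ)·Z
Z = ln(0.65/0.58) / (0.67 − 0.53) = 0.1139 / 0.14 = 0.814 km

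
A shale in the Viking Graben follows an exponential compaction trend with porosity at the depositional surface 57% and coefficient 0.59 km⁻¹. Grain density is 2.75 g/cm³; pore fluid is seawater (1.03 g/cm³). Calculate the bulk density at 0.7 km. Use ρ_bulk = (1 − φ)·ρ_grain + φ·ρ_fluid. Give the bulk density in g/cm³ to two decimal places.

2.10 g/cm³

Porosity at depth: n = 0.57·exp(−0.59×0.7) = 0.57×0.6617 = 0.3771
Bulk density: ρ_b = (1−n)ρ_g + n·ρ_f = 0.6229×2.75 + 0.3771×1.03
       = 1.713 + 0.388 = 2.101 g/cm³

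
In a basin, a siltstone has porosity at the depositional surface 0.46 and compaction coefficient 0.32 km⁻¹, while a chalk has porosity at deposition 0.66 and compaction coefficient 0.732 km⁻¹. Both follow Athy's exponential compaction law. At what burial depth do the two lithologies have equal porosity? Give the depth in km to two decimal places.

0.88 km

Set n₀ₐ e^(−cₐd) = n₀ᵦ e^(−cᵦd) ⇒ ln(n₀ₐ/n₀ᵦ) = (cₐ − cᵦ)·d
d = ln(0.46/0.66) / (0.32 − 0.732) = -0.3610 / -0.412 = 0.876 km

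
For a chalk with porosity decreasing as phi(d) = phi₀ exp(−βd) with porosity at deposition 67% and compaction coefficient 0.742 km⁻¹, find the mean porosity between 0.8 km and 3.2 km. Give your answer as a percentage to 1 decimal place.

17.3%

⟨phi⟩ = (1/(d₂−d₁)) ∫ phi₀ e^(−βd) dd = phi₀·(e^(−β·d₁) − e^(−β·d₂)) / (β·(d₂−d₁))
e^(−0.742×0.8) = 0.5523; e^(−0.742×3.2) = 0.0931
⟨phi⟩ = 0.67 × (0.5523 − 0.0931) / (0.742 × 2.4) = 0.67 × 0.2579 = 0.1728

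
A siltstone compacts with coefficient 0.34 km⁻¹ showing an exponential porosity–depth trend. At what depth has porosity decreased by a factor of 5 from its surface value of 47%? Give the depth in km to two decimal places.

4.73 km

n/n₀ = 1/5 ⇒ exp(−β·z) = 1/5 ⇒ z = ln(5) / β
z = 1.6094 / 0.34 = 4.734 km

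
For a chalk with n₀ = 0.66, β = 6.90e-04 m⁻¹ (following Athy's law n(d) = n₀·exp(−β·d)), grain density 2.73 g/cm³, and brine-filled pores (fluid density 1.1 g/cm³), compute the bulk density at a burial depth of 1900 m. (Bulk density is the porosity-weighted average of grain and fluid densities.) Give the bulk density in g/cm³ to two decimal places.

2.44 g/cm³

Working in km (1 km = 1000 m; β in km⁻¹ = β in m⁻¹ × 1000):
Porosity at depth: n = 0.66·exp(−0.69×1.9) = 0.66×0.2696 = 0.1779
Bulk density: ρ_b = (1−n)ρ_g + n·ρ_f = 0.8221×2.73 + 0.1779×1.1
       = 2.244 + 0.196 = 2.440 g/cm³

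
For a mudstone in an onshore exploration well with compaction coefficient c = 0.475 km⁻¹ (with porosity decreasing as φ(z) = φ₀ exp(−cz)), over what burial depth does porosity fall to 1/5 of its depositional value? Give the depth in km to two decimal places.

3.39 km

φ/φ₀ = 1/5 ⇒ exp(−c·z) = 1/5 ⇒ z = ln(5) / c
z = 1.6094 / 0.475 = 3.388 km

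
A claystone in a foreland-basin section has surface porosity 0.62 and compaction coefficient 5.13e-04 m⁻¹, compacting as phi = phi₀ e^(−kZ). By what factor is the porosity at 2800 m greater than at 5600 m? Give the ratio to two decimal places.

Working in km (1 km = 1000 m; k in km⁻¹ = k in m⁻¹ × 1000):
phi(Z₁)/phi(Z₂) = e^(−k·Z₁)/e^(−k·Z₂) = e^{k(Z₂−Z₁)}
= exp(0.513 × 2.8) = exp(1.436) = 4.2055

4.21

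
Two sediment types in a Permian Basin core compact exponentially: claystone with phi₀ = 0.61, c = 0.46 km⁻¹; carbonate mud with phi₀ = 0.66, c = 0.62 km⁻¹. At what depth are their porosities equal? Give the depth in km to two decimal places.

0.49 km

Set phi₀ₐ e^(−cₐZ) = phi₀ᵦ e^(−cᵦZ) ⇒ ln(phi₀ₐ/phi₀ᵦ) = (cₐ − cᵦ)·Z
Z = ln(0.61/0.66) / (0.46 − 0.62) = -0.0788 / -0.16 = 0.492 km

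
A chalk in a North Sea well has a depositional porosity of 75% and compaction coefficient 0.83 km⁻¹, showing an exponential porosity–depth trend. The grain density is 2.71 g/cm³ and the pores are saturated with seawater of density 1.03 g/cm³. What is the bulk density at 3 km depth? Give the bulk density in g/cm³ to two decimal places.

Porosity at depth: phi = 0.75·exp(−0.83×3) = 0.75×0.0829 = 0.0622
Bulk density: ρ_b = (1−phi)ρ_g + phi·ρ_f = 0.9378×2.71 + 0.0622×1.03
       = 2.541 + 0.064 = 2.606 g/cm³

2.61 g/cm³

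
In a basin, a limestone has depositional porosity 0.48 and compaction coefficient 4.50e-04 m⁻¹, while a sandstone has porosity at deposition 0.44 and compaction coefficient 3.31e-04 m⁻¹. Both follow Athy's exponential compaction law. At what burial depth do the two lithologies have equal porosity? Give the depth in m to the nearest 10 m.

730 m

Working in km (1 km = 1000 m; β in km⁻¹ = β in m⁻¹ × 1000):
Set φ₀ₐ e^(−βₐZ) = φ₀ᵦ e^(−βᵦZ) ⇒ ln(φ₀ₐ/φ₀ᵦ) = (βₐ − βᵦ)·Z
Z = ln(0.48/0.44) / (0.45 − 0.331) = 0.0870 / 0.119 = 0.731 km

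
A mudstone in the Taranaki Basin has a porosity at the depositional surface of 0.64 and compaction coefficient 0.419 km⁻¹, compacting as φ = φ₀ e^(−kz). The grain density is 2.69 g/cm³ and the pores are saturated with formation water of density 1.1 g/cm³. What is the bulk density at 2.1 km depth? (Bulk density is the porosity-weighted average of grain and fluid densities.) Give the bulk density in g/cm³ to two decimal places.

Porosity at depth: φ = 0.64·exp(−0.419×2.1) = 0.64×0.4148 = 0.2655
Bulk density: ρ_b = (1−φ)ρ_g + φ·ρ_f = 0.7345×2.69 + 0.2655×1.1
       = 1.976 + 0.292 = 2.268 g/cm³

2.27 g/cm³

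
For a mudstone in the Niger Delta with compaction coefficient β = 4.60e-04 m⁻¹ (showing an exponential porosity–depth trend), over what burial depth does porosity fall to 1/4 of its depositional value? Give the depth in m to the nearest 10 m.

Working in km (1 km = 1000 m; β in km⁻¹ = β in m⁻¹ × 1000):
phi/phi₀ = 1/4 ⇒ exp(−β·Z) = 1/4 ⇒ Z = ln(4) / β
Z = 1.3863 / 0.46 = 3.014 km

3010 m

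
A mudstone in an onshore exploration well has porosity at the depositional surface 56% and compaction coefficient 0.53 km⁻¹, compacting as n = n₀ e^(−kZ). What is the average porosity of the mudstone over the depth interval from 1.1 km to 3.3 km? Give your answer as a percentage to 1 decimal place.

⟨n⟩ = (1/(Z₂−Z₁)) ∫ n₀ e^(−kZ) dZ = n₀·(e^(−k·Z₁) − e^(−k·Z₂)) / (k·(Z₂−Z₁))
e^(−0.53×1.1) = 0.5582; e^(−0.53×3.3) = 0.1739
⟨n⟩ = 0.56 × (0.5582 − 0.1739) / (0.53 × 2.2) = 0.56 × 0.3296 = 0.1846

18.5%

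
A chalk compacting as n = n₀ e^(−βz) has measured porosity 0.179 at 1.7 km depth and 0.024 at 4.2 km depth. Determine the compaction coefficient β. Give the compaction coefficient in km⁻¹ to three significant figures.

Athy: n(z) = n₀ e^(−βz) ⇒ n₁/n₂ = e^{β(z₂−z₁)} ⇒ β = ln(n₁/n₂)/(z₂−z₁)
β = ln(0.179/0.024) / (4.2 − 1.7) = ln(7.458) / 2.5 = 2.0093 / 2.5 = 0.8037 km⁻¹

0.804 km⁻¹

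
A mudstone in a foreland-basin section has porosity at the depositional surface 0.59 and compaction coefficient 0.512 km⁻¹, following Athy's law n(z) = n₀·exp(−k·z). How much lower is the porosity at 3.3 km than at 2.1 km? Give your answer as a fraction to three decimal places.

n(2.1) = 0.59·e^(−0.512×2.1) = 0.2013
n(3.3) = 0.59·e^(−0.512×3.3) = 0.1089
Δn = 0.2013 − 0.1089 = 0.0924

0.092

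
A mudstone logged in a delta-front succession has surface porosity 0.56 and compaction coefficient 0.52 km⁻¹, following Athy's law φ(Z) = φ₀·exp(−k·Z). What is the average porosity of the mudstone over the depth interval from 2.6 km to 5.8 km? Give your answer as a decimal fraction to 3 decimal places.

⟨φ⟩ = (1/(Z₂−Z₁)) ∫ φ₀ e^(−kZ) dZ = φ₀·(e^(−k·Z₁) − e^(−k·Z₂)) / (k·(Z₂−Z₁))
e^(−0.52×2.6) = 0.2587; e^(−0.52×5.8) = 0.0490
⟨φ⟩ = 0.56 × (0.2587 − 0.0490) / (0.52 × 3.2) = 0.56 × 0.1260 = 0.0706

0.071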